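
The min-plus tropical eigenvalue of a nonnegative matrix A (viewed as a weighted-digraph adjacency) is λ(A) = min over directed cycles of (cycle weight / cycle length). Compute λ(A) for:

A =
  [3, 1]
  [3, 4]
λ(A) = 2

Enumerate directed cycles and compute their means (weight / length). Sample:
  cycle 0 → 0: weight = 3, length = 1, mean = 3/1 ≈ 3.000
  cycle 1 → 1: weight = 4, length = 1, mean = 4/1 ≈ 4.000
  cycle 0 → 1 → 0: weight = 4, length = 2, mean = 4/2 ≈ 2.000
  cycle 1 → 0 → 1: weight = 4, length = 2, mean = 4/2 ≈ 2.000
Minimum mean = 2.000, attained e.g. along the cycle 0 → 1 → 0 with weight 4 and length 2. So λ(A) = 4/2 = 2.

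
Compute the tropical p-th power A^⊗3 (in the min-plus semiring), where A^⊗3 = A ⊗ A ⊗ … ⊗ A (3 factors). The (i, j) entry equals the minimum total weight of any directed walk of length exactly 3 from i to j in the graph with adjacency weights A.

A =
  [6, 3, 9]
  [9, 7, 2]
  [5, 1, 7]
A^⊗3 =
  [10, 6, 11]
  [12, 10, 5]
  [8, 4, 10]

Each entry (A^⊗3)_ij equals the minimum over all length-3 walks i = v_0 → v_1 → … → v_3 = j of Σ_t A[v_t][v_{t+1}]. For example, for (i, j) = (0, 2) we minimise over 9 possible intermediate vertex sequences; the minimum is 11, attained along the walk 0 → 0 → 1 → 2.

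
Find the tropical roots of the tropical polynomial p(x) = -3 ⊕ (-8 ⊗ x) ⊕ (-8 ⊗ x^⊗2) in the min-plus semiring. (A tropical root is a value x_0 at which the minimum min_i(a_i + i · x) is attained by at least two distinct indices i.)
Roots: {0, 5}

Each tropical root is a break point of the lower envelope of the lines y = a_i + i · x (there are 3 lines, with slopes 0, 1, ..., 2). Only the lines that attain the minimum somewhere contribute to roots; other lines are dominated. Here the surviving (envelope) indices are i = 2, i = 1, i = 0.
Intersections between consecutive envelope lines give the roots: for adjacent envelope indices i < j the intersection is x = (a_i − a_j) / (j − i). Reading off the sorted break points: {0, 5}.
Verification: at each break x_0, at least two indices attain the minimum of min_i(a_i + i · x_0).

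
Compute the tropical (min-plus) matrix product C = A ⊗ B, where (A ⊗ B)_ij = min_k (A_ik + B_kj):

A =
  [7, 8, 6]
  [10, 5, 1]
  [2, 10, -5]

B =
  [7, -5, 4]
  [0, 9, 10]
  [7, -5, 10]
A ⊗ B =
  [8, 1, 11]
  [5, -4, 11]
  [2, -10, 5]

Apply the min-plus product entry-by-entry:
  C[0][0] = min over k of (A[0][0] + B[0][0] = 7 + 7 = 14, A[0][1] + B[1][0] = 8 + 0 = 8, A[0][2] + B[2][0] = 6 + 7 = 13) = 8 (attained at k = 1)
  C[0][1] = min over k of (A[0][0] + B[0][1] = 7 + -5 = 2, A[0][1] + B[1][1] = 8 + 9 = 17, A[0][2] + B[2][1] = 6 + -5 = 1) = 1 (attained at k = 2)
  C[0][2] = min over k of (A[0][0] + B[0][2] = 7 + 4 = 11, A[0][1] + B[1][2] = 8 + 10 = 18, A[0][2] + B[2][2] = 6 + 10 = 16) = 11 (attained at k = 0)
  C[1][0] = min over k of (A[1][0] + B[0][0] = 10 + 7 = 17, A[1][1] + B[1][0] = 5 + 0 = 5, A[1][2] + B[2][0] = 1 + 7 = 8) = 5 (attained at k = 1)
  C[1][1] = min over k of (A[1][0] + B[0][1] = 10 + -5 = 5, A[1][1] + B[1][1] = 5 + 9 = 14, A[1][2] + B[2][1] = 1 + -5 = -4) = -4 (attained at k = 2)
  C[1][2] = min over k of (A[1][0] + B[0][2] = 10 + 4 = 14, A[1][1] + B[1][2] = 5 + 10 = 15, A[1][2] + B[2][2] = 1 + 10 = 11) = 11 (attained at k = 2)
  C[2][0] = min over k of (A[2][0] + B[0][0] = 2 + 7 = 9, A[2][1] + B[1][0] = 10 + 0 = 10, A[2][2] + B[2][0] = -5 + 7 = 2) = 2 (attained at k = 2)
  C[2][1] = min over k of (A[2][0] + B[0][1] = 2 + -5 = -3, A[2][1] + B[1][1] = 10 + 9 = 19, A[2][2] + B[2][1] = -5 + -5 = -10) = -10 (attained at k = 2)
  C[2][2] = min over k of (A[2][0] + B[0][2] = 2 + 4 = 6, A[2][1] + B[1][2] = 10 + 10 = 20, A[2][2] + B[2][2] = -5 + 10 = 5) = 5 (attained at k = 2)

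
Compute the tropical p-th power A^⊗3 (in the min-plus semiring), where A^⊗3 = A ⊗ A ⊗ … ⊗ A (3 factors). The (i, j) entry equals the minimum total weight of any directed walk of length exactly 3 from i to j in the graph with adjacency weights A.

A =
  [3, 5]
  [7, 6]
A^⊗3 =
  [9, 11]
  [13, 15]

Each entry (A^⊗3)_ij equals the minimum over all length-3 walks i = v_0 → v_1 → … → v_3 = j of Σ_t A[v_t][v_{t+1}]. For example, for (i, j) = (0, 1) we minimise over 4 possible intermediate vertex sequences; the minimum is 11, attained along the walk 0 → 0 → 0 → 1.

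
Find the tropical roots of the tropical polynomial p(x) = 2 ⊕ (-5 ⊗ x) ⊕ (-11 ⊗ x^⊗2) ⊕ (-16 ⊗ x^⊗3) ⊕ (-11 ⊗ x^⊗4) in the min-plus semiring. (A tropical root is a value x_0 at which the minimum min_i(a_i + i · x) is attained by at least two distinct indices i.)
Roots: {-5, 5, 6, 7}

Each tropical root is a break point of the lower envelope of the lines y = a_i + i · x (there are 5 lines, with slopes 0, 1, ..., 4). Only the lines that attain the minimum somewhere contribute to roots; other lines are dominated. Here the surviving (envelope) indices are i = 4, i = 3, i = 2, i = 1, i = 0.
Intersections between consecutive envelope lines give the roots: for adjacent envelope indices i < j the intersection is x = (a_i − a_j) / (j − i). Reading off the sorted break points: {-5, 5, 6, 7}.
Verification: at each break x_0, at least two indices attain the minimum of min_i(a_i + i · x_0).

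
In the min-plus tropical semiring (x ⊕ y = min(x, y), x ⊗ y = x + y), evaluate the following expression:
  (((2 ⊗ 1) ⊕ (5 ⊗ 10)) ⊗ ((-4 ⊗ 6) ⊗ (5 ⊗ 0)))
(((2 ⊗ 1) ⊕ (5 ⊗ 10)) ⊗ ((-4 ⊗ 6) ⊗ (5 ⊗ 0))) = 10

Expand innermost to outermost. Recall ⊕ takes the minimum of its arguments and ⊗ takes their sum. Working out the expression (((2 ⊗ 1) ⊕ (5 ⊗ 10)) ⊗ ((-4 ⊗ 6) ⊗ (5 ⊗ 0))) gives 10.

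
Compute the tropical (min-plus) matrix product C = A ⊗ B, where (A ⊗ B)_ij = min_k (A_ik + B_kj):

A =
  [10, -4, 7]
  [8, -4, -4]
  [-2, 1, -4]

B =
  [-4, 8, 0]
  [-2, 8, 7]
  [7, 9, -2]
A ⊗ B =
  [-6, 4, 3]
  [-6, 4, -6]
  [-6, 5, -6]

Apply the min-plus product entry-by-entry:
  C[0][0] = min over k of (A[0][0] + B[0][0] = 10 + -4 = 6, A[0][1] + B[1][0] = -4 + -2 = -6, A[0][2] + B[2][0] = 7 + 7 = 14) = -6 (attained at k = 1)
  C[0][1] = min over k of (A[0][0] + B[0][1] = 10 + 8 = 18, A[0][1] + B[1][1] = -4 + 8 = 4, A[0][2] + B[2][1] = 7 + 9 = 16) = 4 (attained at k = 1)
  C[0][2] = min over k of (A[0][0] + B[0][2] = 10 + 0 = 10, A[0][1] + B[1][2] = -4 + 7 = 3, A[0][2] + B[2][2] = 7 + -2 = 5) = 3 (attained at k = 1)
  C[1][0] = min over k of (A[1][0] + B[0][0] = 8 + -4 = 4, A[1][1] + B[1][0] = -4 + -2 = -6, A[1][2] + B[2][0] = -4 + 7 = 3) = -6 (attained at k = 1)
  C[1][1] = min over k of (A[1][0] + B[0][1] = 8 + 8 = 16, A[1][1] + B[1][1] = -4 + 8 = 4, A[1][2] + B[2][1] = -4 + 9 = 5) = 4 (attained at k = 1)
  C[1][2] = min over k of (A[1][0] + B[0][2] = 8 + 0 = 8, A[1][1] + B[1][2] = -4 + 7 = 3, A[1][2] + B[2][2] = -4 + -2 = -6) = -6 (attained at k = 2)
  C[2][0] = min over k of (A[2][0] + B[0][0] = -2 + -4 = -6, A[2][1] + B[1][0] = 1 + -2 = -1, A[2][2] + B[2][0] = -4 + 7 = 3) = -6 (attained at k = 0)
  C[2][1] = min over k of (A[2][0] + B[0][1] = -2 + 8 = 6, A[2][1] + B[1][1] = 1 + 8 = 9, A[2][2] + B[2][1] = -4 + 9 = 5) = 5 (attained at k = 2)
  C[2][2] = min over k of (A[2][0] + B[0][2] = -2 + 0 = -2, A[2][1] + B[1][2] = 1 + 7 = 8, A[2][2] + B[2][2] = -4 + -2 = -6) = -6 (attained at k = 2)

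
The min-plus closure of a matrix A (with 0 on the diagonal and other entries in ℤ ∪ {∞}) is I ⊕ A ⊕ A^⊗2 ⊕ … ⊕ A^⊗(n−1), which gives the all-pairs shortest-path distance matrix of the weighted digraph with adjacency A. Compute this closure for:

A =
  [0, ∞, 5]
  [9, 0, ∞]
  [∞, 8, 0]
Closure =
  [0, 13, 5]
  [9, 0, 14]
  [17, 8, 0]

This is the Floyd-Warshall all-pairs shortest-path computation. For each intermediate vertex k = 0, 1, …, 2, update dist[i][j] ← min(dist[i][j], dist[i][k] + dist[k][j]). The final matrix gives, for each (i, j), the minimum total weight of any directed path from i to j (possibly empty when i = j).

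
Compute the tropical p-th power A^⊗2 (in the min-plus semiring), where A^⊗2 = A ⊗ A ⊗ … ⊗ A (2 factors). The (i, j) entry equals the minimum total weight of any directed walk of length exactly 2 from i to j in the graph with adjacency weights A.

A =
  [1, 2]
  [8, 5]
A^⊗2 =
  [2, 3]
  [9, 10]

Each entry (A^⊗2)_ij equals the minimum over all length-2 walks i = v_0 → v_1 → … → v_2 = j of Σ_t A[v_t][v_{t+1}]. For example, for (i, j) = (0, 1) we minimise over 2 possible intermediate vertex sequences; the minimum is 3, attained along the walk 0 → 0 → 1.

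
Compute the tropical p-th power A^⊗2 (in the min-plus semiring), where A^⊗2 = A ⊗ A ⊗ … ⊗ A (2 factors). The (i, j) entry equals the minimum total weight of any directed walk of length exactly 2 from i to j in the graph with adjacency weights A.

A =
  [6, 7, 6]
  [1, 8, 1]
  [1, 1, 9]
A^⊗2 =
  [7, 7, 8]
  [2, 2, 7]
  [2, 8, 2]

Each entry (A^⊗2)_ij equals the minimum over all length-2 walks i = v_0 → v_1 → … → v_2 = j of Σ_t A[v_t][v_{t+1}]. For example, for (i, j) = (0, 2) we minimise over 3 possible intermediate vertex sequences; the minimum is 8, attained along the walk 0 → 1 → 2.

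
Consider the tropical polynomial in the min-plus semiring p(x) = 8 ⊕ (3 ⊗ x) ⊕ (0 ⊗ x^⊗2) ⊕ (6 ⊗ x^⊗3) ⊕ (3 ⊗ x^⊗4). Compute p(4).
p(4) = 7

A tropical monomial a ⊗ x^⊗i evaluates to a + i · x. Evaluating each term at x = 4:
  Term 0 contributes 8 + 0 · 4 = 8
  Term 1 contributes 3 + 1 · 4 = 7
  Term 2 contributes 0 + 2 · 4 = 8
  Term 3 contributes 6 + 3 · 4 = 18
  Term 4 contributes 3 + 4 · 4 = 19
p(4) = ⊕ of these = min[8, 7, 8, 18, 19] = 7.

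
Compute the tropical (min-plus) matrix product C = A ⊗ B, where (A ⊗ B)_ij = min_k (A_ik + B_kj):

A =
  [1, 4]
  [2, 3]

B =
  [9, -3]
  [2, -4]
A ⊗ B =
  [6, -2]
  [5, -1]

Apply the min-plus product entry-by-entry:
  C[0][0] = min over k of (A[0][0] + B[0][0] = 1 + 9 = 10, A[0][1] + B[1][0] = 4 + 2 = 6) = 6 (attained at k = 1)
  C[0][1] = min over k of (A[0][0] + B[0][1] = 1 + -3 = -2, A[0][1] + B[1][1] = 4 + -4 = 0) = -2 (attained at k = 0)
  C[1][0] = min over k of (A[1][0] + B[0][0] = 2 + 9 = 11, A[1][1] + B[1][0] = 3 + 2 = 5) = 5 (attained at k = 1)
  C[1][1] = min over k of (A[1][0] + B[0][1] = 2 + -3 = -1, A[1][1] + B[1][1] = 3 + -4 = -1) = -1 (attained at k = 0)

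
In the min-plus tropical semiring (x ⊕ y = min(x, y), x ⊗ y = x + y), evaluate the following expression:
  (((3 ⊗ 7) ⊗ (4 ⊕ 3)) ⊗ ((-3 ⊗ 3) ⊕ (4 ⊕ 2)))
(((3 ⊗ 7) ⊗ (4 ⊕ 3)) ⊗ ((-3 ⊗ 3) ⊕ (4 ⊕ 2))) = 13

Expand innermost to outermost. Recall ⊕ takes the minimum of its arguments and ⊗ takes their sum. Working out the expression (((3 ⊗ 7) ⊗ (4 ⊕ 3)) ⊗ ((-3 ⊗ 3) ⊕ (4 ⊕ 2))) gives 13.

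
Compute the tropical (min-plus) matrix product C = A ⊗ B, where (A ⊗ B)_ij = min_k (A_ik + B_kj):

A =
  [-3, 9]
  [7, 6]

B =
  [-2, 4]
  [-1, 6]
A ⊗ B =
  [-5, 1]
  [5, 11]

Apply the min-plus product entry-by-entry:
  C[0][0] = min over k of (A[0][0] + B[0][0] = -3 + -2 = -5, A[0][1] + B[1][0] = 9 + -1 = 8) = -5 (attained at k = 0)
  C[0][1] = min over k of (A[0][0] + B[0][1] = -3 + 4 = 1, A[0][1] + B[1][1] = 9 + 6 = 15) = 1 (attained at k = 0)
  C[1][0] = min over k of (A[1][0] + B[0][0] = 7 + -2 = 5, A[1][1] + B[1][0] = 6 + -1 = 5) = 5 (attained at k = 0)
  C[1][1] = min over k of (A[1][0] + B[0][1] = 7 + 4 = 11, A[1][1] + B[1][1] = 6 + 6 = 12) = 11 (attained at k = 0)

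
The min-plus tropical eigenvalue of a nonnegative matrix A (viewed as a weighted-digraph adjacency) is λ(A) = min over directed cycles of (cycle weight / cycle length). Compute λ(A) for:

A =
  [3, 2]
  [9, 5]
λ(A) = 3

Enumerate directed cycles and compute their means (weight / length). Sample:
  cycle 0 → 0: weight = 3, length = 1, mean = 3/1 ≈ 3.000
  cycle 1 → 1: weight = 5, length = 1, mean = 5/1 ≈ 5.000
  cycle 0 → 1 → 0: weight = 11, length = 2, mean = 11/2 ≈ 5.500
  cycle 1 → 0 → 1: weight = 11, length = 2, mean = 11/2 ≈ 5.500
Minimum mean = 3.000, attained e.g. along the cycle 0 → 0 with weight 3 and length 1. So λ(A) = 3/1 = 3.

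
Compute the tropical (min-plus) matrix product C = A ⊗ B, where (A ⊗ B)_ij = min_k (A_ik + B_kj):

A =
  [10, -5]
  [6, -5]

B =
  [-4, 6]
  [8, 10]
A ⊗ B =
  [3, 5]
  [2, 5]

Apply the min-plus product entry-by-entry:
  C[0][0] = min over k of (A[0][0] + B[0][0] = 10 + -4 = 6, A[0][1] + B[1][0] = -5 + 8 = 3) = 3 (attained at k = 1)
  C[0][1] = min over k of (A[0][0] + B[0][1] = 10 + 6 = 16, A[0][1] + B[1][1] = -5 + 10 = 5) = 5 (attained at k = 1)
  C[1][0] = min over k of (A[1][0] + B[0][0] = 6 + -4 = 2, A[1][1] + B[1][0] = -5 + 8 = 3) = 2 (attained at k = 0)
  C[1][1] = min over k of (A[1][0] + B[0][1] = 6 + 6 = 12, A[1][1] + B[1][1] = -5 + 10 = 5) = 5 (attained at k = 1)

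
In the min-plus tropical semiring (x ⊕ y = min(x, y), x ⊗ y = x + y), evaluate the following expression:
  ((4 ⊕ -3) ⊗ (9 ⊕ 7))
((4 ⊕ -3) ⊗ (9 ⊕ 7)) = 4

Expand innermost to outermost. Recall ⊕ takes the minimum of its arguments and ⊗ takes their sum. Working out the expression ((4 ⊕ -3) ⊗ (9 ⊕ 7)) gives 4.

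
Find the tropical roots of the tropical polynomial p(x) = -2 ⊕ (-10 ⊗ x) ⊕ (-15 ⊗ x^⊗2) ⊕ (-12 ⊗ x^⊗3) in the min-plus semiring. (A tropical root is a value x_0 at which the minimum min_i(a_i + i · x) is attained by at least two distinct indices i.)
Roots: {-3, 5, 8}

Each tropical root is a break point of the lower envelope of the lines y = a_i + i · x (there are 4 lines, with slopes 0, 1, ..., 3). Only the lines that attain the minimum somewhere contribute to roots; other lines are dominated. Here the surviving (envelope) indices are i = 3, i = 2, i = 1, i = 0.
Intersections between consecutive envelope lines give the roots: for adjacent envelope indices i < j the intersection is x = (a_i − a_j) / (j − i). Reading off the sorted break points: {-3, 5, 8}.
Verification: at each break x_0, at least two indices attain the minimum of min_i(a_i + i · x_0).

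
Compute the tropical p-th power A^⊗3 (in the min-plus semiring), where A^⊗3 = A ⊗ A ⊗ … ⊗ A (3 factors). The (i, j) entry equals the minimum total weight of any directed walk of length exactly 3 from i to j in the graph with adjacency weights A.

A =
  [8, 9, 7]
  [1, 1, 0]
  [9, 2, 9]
A^⊗3 =
  [10, 10, 9]
  [3, 3, 2]
  [4, 4, 3]

Each entry (A^⊗3)_ij equals the minimum over all length-3 walks i = v_0 → v_1 → … → v_3 = j of Σ_t A[v_t][v_{t+1}]. For example, for (i, j) = (0, 2) we minimise over 9 possible intermediate vertex sequences; the minimum is 9, attained along the walk 0 → 2 → 1 → 2.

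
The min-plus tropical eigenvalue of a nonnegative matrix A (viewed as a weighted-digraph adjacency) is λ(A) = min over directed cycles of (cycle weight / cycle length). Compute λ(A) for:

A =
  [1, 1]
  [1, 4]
λ(A) = 1

Enumerate directed cycles and compute their means (weight / length). Sample:
  cycle 0 → 0: weight = 1, length = 1, mean = 1/1 ≈ 1.000
  cycle 1 → 1: weight = 4, length = 1, mean = 4/1 ≈ 4.000
  cycle 0 → 1 → 0: weight = 2, length = 2, mean = 2/2 ≈ 1.000
  cycle 1 → 0 → 1: weight = 2, length = 2, mean = 2/2 ≈ 1.000
Minimum mean = 1.000, attained e.g. along the cycle 0 → 0 with weight 1 and length 1. So λ(A) = 1/1 = 1.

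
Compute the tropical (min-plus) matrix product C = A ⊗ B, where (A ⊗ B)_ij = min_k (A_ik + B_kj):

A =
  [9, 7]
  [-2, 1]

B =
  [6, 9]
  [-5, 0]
A ⊗ B =
  [2, 7]
  [-4, 1]

Apply the min-plus product entry-by-entry:
  C[0][0] = min over k of (A[0][0] + B[0][0] = 9 + 6 = 15, A[0][1] + B[1][0] = 7 + -5 = 2) = 2 (attained at k = 1)
  C[0][1] = min over k of (A[0][0] + B[0][1] = 9 + 9 = 18, A[0][1] + B[1][1] = 7 + 0 = 7) = 7 (attained at k = 1)
  C[1][0] = min over k of (A[1][0] + B[0][0] = -2 + 6 = 4, A[1][1] + B[1][0] = 1 + -5 = -4) = -4 (attained at k = 1)
  C[1][1] = min over k of (A[1][0] + B[0][1] = -2 + 9 = 7, A[1][1] + B[1][1] = 1 + 0 = 1) = 1 (attained at k = 1)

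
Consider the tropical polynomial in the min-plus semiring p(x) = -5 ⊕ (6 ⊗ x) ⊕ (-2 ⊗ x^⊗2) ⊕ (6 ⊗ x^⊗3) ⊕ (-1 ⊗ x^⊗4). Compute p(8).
p(8) = -5

A tropical monomial a ⊗ x^⊗i evaluates to a + i · x. Evaluating each term at x = 8:
  Term 0 contributes -5 + 0 · 8 = -5
  Term 1 contributes 6 + 1 · 8 = 14
  Term 2 contributes -2 + 2 · 8 = 14
  Term 3 contributes 6 + 3 · 8 = 30
  Term 4 contributes -1 + 4 · 8 = 31
p(8) = ⊕ of these = min[-5, 14, 14, 30, 31] = -5.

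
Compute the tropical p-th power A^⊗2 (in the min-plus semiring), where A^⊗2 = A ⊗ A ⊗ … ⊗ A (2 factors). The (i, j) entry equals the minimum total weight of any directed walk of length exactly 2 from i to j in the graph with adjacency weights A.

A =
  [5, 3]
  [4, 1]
A^⊗2 =
  [7, 4]
  [5, 2]

Each entry (A^⊗2)_ij equals the minimum over all length-2 walks i = v_0 → v_1 → … → v_2 = j of Σ_t A[v_t][v_{t+1}]. For example, for (i, j) = (0, 1) we minimise over 2 possible intermediate vertex sequences; the minimum is 4, attained along the walk 0 → 1 → 1.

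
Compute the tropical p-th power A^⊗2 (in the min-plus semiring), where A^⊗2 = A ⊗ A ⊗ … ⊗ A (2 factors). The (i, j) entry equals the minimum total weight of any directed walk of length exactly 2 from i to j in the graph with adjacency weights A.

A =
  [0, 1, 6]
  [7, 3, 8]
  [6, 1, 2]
A^⊗2 =
  [0, 1, 6]
  [7, 6, 10]
  [6, 3, 4]

Each entry (A^⊗2)_ij equals the minimum over all length-2 walks i = v_0 → v_1 → … → v_2 = j of Σ_t A[v_t][v_{t+1}]. For example, for (i, j) = (0, 2) we minimise over 3 possible intermediate vertex sequences; the minimum is 6, attained along the walk 0 → 0 → 2.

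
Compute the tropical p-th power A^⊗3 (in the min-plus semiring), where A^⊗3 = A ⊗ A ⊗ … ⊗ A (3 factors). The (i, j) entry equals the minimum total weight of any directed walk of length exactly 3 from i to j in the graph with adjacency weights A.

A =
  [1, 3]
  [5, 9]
A^⊗3 =
  [3, 5]
  [7, 9]

Each entry (A^⊗3)_ij equals the minimum over all length-3 walks i = v_0 → v_1 → … → v_3 = j of Σ_t A[v_t][v_{t+1}]. For example, for (i, j) = (0, 1) we minimise over 4 possible intermediate vertex sequences; the minimum is 5, attained along the walk 0 → 0 → 0 → 1.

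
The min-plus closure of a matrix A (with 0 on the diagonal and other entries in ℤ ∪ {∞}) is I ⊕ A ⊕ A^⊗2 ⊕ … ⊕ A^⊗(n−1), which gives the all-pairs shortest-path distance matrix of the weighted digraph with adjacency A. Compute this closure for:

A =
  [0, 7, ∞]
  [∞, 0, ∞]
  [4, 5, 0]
Closure =
  [0, 7, ∞]
  [∞, 0, ∞]
  [4, 5, 0]

This is the Floyd-Warshall all-pairs shortest-path computation. For each intermediate vertex k = 0, 1, …, 2, update dist[i][j] ← min(dist[i][j], dist[i][k] + dist[k][j]). The final matrix gives, for each (i, j), the minimum total weight of any directed path from i to j (possibly empty when i = j).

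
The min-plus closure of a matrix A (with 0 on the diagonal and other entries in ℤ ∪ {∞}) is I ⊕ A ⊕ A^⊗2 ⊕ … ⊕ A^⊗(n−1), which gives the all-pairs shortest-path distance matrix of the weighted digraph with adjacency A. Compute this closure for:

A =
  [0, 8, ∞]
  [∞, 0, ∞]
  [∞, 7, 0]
Closure =
  [0, 8, ∞]
  [∞, 0, ∞]
  [∞, 7, 0]

This is the Floyd-Warshall all-pairs shortest-path computation. For each intermediate vertex k = 0, 1, …, 2, update dist[i][j] ← min(dist[i][j], dist[i][k] + dist[k][j]). The final matrix gives, for each (i, j), the minimum total weight of any directed path from i to j (possibly empty when i = j).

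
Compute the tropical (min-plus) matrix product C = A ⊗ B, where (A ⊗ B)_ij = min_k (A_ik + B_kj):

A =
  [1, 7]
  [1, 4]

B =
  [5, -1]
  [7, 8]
A ⊗ B =
  [6, 0]
  [6, 0]

Apply the min-plus product entry-by-entry:
  C[0][0] = min over k of (A[0][0] + B[0][0] = 1 + 5 = 6, A[0][1] + B[1][0] = 7 + 7 = 14) = 6 (attained at k = 0)
  C[0][1] = min over k of (A[0][0] + B[0][1] = 1 + -1 = 0, A[0][1] + B[1][1] = 7 + 8 = 15) = 0 (attained at k = 0)
  C[1][0] = min over k of (A[1][0] + B[0][0] = 1 + 5 = 6, A[1][1] + B[1][0] = 4 + 7 = 11) = 6 (attained at k = 0)
  C[1][1] = min over k of (A[1][0] + B[0][1] = 1 + -1 = 0, A[1][1] + B[1][1] = 4 + 8 = 12) = 0 (attained at k = 0)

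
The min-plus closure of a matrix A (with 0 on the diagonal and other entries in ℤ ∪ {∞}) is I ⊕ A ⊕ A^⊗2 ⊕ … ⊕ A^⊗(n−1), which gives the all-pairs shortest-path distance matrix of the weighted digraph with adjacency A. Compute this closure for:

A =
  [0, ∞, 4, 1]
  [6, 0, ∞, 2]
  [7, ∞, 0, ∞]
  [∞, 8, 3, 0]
Closure =
  [0, 9, 4, 1]
  [6, 0, 5, 2]
  [7, 16, 0, 8]
  [10, 8, 3, 0]

This is the Floyd-Warshall all-pairs shortest-path computation. For each intermediate vertex k = 0, 1, …, 3, update dist[i][j] ← min(dist[i][j], dist[i][k] + dist[k][j]). The final matrix gives, for each (i, j), the minimum total weight of any directed path from i to j (possibly empty when i = j).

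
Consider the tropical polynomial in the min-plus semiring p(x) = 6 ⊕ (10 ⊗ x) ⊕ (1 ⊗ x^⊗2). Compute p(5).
p(5) = 6

A tropical monomial a ⊗ x^⊗i evaluates to a + i · x. Evaluating each term at x = 5:
  Term 0 contributes 6 + 0 · 5 = 6
  Term 1 contributes 10 + 1 · 5 = 15
  Term 2 contributes 1 + 2 · 5 = 11
p(5) = ⊕ of these = min[6, 15, 11] = 6.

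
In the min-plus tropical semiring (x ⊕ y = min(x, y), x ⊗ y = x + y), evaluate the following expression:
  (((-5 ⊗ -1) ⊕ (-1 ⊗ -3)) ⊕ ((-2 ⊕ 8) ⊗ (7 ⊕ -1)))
(((-5 ⊗ -1) ⊕ (-1 ⊗ -3)) ⊕ ((-2 ⊕ 8) ⊗ (7 ⊕ -1))) = -6

Expand innermost to outermost. Recall ⊕ takes the minimum of its arguments and ⊗ takes their sum. Working out the expression (((-5 ⊗ -1) ⊕ (-1 ⊗ -3)) ⊕ ((-2 ⊕ 8) ⊗ (7 ⊕ -1))) gives -6.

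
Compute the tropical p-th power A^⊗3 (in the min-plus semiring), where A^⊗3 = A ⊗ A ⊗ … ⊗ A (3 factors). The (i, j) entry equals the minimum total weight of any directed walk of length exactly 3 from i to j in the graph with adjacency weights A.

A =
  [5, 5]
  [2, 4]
A^⊗3 =
  [11, 12]
  [9, 11]

Each entry (A^⊗3)_ij equals the minimum over all length-3 walks i = v_0 → v_1 → … → v_3 = j of Σ_t A[v_t][v_{t+1}]. For example, for (i, j) = (0, 1) we minimise over 4 possible intermediate vertex sequences; the minimum is 12, attained along the walk 0 → 1 → 0 → 1.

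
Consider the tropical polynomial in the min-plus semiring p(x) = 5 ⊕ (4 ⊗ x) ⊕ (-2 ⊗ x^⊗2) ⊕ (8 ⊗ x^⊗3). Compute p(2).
p(2) = 2

A tropical monomial a ⊗ x^⊗i evaluates to a + i · x. Evaluating each term at x = 2:
  Term 0 contributes 5 + 0 · 2 = 5
  Term 1 contributes 4 + 1 · 2 = 6
  Term 2 contributes -2 + 2 · 2 = 2
  Term 3 contributes 8 + 3 · 2 = 14
p(2) = ⊕ of these = min[5, 6, 2, 14] = 2.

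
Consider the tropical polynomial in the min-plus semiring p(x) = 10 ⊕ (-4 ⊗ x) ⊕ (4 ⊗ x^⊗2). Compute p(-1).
p(-1) = -5

A tropical monomial a ⊗ x^⊗i evaluates to a + i · x. Evaluating each term at x = -1:
  Term 0 contributes 10 + 0 · -1 = 10
  Term 1 contributes -4 + 1 · -1 = -5
  Term 2 contributes 4 + 2 · -1 = 2
p(-1) = ⊕ of these = min[10, -5, 2] = -5.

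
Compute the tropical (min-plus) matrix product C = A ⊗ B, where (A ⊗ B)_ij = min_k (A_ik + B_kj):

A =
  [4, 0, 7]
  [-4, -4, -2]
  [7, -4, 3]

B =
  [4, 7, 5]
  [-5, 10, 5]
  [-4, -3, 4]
A ⊗ B =
  [-5, 4, 5]
  [-9, -5, 1]
  [-9, 0, 1]

Apply the min-plus product entry-by-entry:
  C[0][0] = min over k of (A[0][0] + B[0][0] = 4 + 4 = 8, A[0][1] + B[1][0] = 0 + -5 = -5, A[0][2] + B[2][0] = 7 + -4 = 3) = -5 (attained at k = 1)
  C[0][1] = min over k of (A[0][0] + B[0][1] = 4 + 7 = 11, A[0][1] + B[1][1] = 0 + 10 = 10, A[0][2] + B[2][1] = 7 + -3 = 4) = 4 (attained at k = 2)
  C[0][2] = min over k of (A[0][0] + B[0][2] = 4 + 5 = 9, A[0][1] + B[1][2] = 0 + 5 = 5, A[0][2] + B[2][2] = 7 + 4 = 11) = 5 (attained at k = 1)
  C[1][0] = min over k of (A[1][0] + B[0][0] = -4 + 4 = 0, A[1][1] + B[1][0] = -4 + -5 = -9, A[1][2] + B[2][0] = -2 + -4 = -6) = -9 (attained at k = 1)
  C[1][1] = min over k of (A[1][0] + B[0][1] = -4 + 7 = 3, A[1][1] + B[1][1] = -4 + 10 = 6, A[1][2] + B[2][1] = -2 + -3 = -5) = -5 (attained at k = 2)
  C[1][2] = min over k of (A[1][0] + B[0][2] = -4 + 5 = 1, A[1][1] + B[1][2] = -4 + 5 = 1, A[1][2] + B[2][2] = -2 + 4 = 2) = 1 (attained at k = 0)
  C[2][0] = min over k of (A[2][0] + B[0][0] = 7 + 4 = 11, A[2][1] + B[1][0] = -4 + -5 = -9, A[2][2] + B[2][0] = 3 + -4 = -1) = -9 (attained at k = 1)
  C[2][1] = min over k of (A[2][0] + B[0][1] = 7 + 7 = 14, A[2][1] + B[1][1] = -4 + 10 = 6, A[2][2] + B[2][1] = 3 + -3 = 0) = 0 (attained at k = 2)
  C[2][2] = min over k of (A[2][0] + B[0][2] = 7 + 5 = 12, A[2][1] + B[1][2] = -4 + 5 = 1, A[2][2] + B[2][2] = 3 + 4 = 7) = 1 (attained at k = 1)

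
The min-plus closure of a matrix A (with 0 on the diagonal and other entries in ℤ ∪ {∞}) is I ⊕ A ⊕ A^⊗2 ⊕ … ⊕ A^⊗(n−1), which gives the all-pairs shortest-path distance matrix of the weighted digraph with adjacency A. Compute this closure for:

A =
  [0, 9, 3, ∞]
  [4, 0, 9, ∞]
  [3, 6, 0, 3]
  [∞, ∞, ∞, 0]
Closure =
  [0, 9, 3, 6]
  [4, 0, 7, 10]
  [3, 6, 0, 3]
  [∞, ∞, ∞, 0]

This is the Floyd-Warshall all-pairs shortest-path computation. For each intermediate vertex k = 0, 1, …, 3, update dist[i][j] ← min(dist[i][j], dist[i][k] + dist[k][j]). The final matrix gives, for each (i, j), the minimum total weight of any directed path from i to j (possibly empty when i = j).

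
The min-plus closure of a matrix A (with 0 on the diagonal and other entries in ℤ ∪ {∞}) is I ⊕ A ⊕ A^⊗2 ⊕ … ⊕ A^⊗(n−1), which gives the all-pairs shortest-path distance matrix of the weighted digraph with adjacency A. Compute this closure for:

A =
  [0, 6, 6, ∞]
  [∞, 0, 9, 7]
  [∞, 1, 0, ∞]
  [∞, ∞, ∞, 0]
Closure =
  [0, 6, 6, 13]
  [∞, 0, 9, 7]
  [∞, 1, 0, 8]
  [∞, ∞, ∞, 0]

This is the Floyd-Warshall all-pairs shortest-path computation. For each intermediate vertex k = 0, 1, …, 3, update dist[i][j] ← min(dist[i][j], dist[i][k] + dist[k][j]). The final matrix gives, for each (i, j), the minimum total weight of any directed path from i to j (possibly empty when i = j).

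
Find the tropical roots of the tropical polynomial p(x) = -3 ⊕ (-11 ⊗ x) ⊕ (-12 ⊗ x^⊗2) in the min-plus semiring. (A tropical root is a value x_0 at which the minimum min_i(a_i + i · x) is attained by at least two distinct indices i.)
Roots: {1, 8}

Each tropical root is a break point of the lower envelope of the lines y = a_i + i · x (there are 3 lines, with slopes 0, 1, ..., 2). Only the lines that attain the minimum somewhere contribute to roots; other lines are dominated. Here the surviving (envelope) indices are i = 2, i = 1, i = 0.
Intersections between consecutive envelope lines give the roots: for adjacent envelope indices i < j the intersection is x = (a_i − a_j) / (j − i). Reading off the sorted break points: {1, 8}.
Verification: at each break x_0, at least two indices attain the minimum of min_i(a_i + i · x_0).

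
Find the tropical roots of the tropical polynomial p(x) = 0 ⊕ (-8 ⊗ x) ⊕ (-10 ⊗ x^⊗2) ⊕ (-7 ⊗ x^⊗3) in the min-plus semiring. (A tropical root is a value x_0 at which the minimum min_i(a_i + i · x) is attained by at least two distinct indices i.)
Roots: {-3, 2, 8}

Each tropical root is a break point of the lower envelope of the lines y = a_i + i · x (there are 4 lines, with slopes 0, 1, ..., 3). Only the lines that attain the minimum somewhere contribute to roots; other lines are dominated. Here the surviving (envelope) indices are i = 3, i = 2, i = 1, i = 0.
Intersections between consecutive envelope lines give the roots: for adjacent envelope indices i < j the intersection is x = (a_i − a_j) / (j − i). Reading off the sorted break points: {-3, 2, 8}.
Verification: at each break x_0, at least two indices attain the minimum of min_i(a_i + i · x_0).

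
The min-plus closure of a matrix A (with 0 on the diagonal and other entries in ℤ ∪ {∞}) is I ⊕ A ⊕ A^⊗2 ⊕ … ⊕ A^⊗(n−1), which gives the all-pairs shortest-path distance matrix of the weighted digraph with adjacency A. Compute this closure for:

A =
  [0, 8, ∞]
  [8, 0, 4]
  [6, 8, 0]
Closure =
  [0, 8, 12]
  [8, 0, 4]
  [6, 8, 0]

This is the Floyd-Warshall all-pairs shortest-path computation. For each intermediate vertex k = 0, 1, …, 2, update dist[i][j] ← min(dist[i][j], dist[i][k] + dist[k][j]). The final matrix gives, for each (i, j), the minimum total weight of any directed path from i to j (possibly empty when i = j).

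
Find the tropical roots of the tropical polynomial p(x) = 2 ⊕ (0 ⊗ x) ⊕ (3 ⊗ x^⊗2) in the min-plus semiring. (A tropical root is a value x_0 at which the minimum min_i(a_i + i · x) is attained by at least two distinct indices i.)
Roots: {-3, 2}

Each tropical root is a break point of the lower envelope of the lines y = a_i + i · x (there are 3 lines, with slopes 0, 1, ..., 2). Only the lines that attain the minimum somewhere contribute to roots; other lines are dominated. Here the surviving (envelope) indices are i = 2, i = 1, i = 0.
Intersections between consecutive envelope lines give the roots: for adjacent envelope indices i < j the intersection is x = (a_i − a_j) / (j − i). Reading off the sorted break points: {-3, 2}.
Verification: at each break x_0, at least two indices attain the minimum of min_i(a_i + i · x_0).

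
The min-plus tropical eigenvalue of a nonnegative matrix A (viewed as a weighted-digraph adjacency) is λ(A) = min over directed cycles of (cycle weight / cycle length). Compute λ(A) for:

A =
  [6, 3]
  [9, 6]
λ(A) = 6

Enumerate directed cycles and compute their means (weight / length). Sample:
  cycle 0 → 0: weight = 6, length = 1, mean = 6/1 ≈ 6.000
  cycle 1 → 1: weight = 6, length = 1, mean = 6/1 ≈ 6.000
  cycle 0 → 1 → 0: weight = 12, length = 2, mean = 12/2 ≈ 6.000
  cycle 1 → 0 → 1: weight = 12, length = 2, mean = 12/2 ≈ 6.000
Minimum mean = 6.000, attained e.g. along the cycle 0 → 0 with weight 6 and length 1. So λ(A) = 6/1 = 6.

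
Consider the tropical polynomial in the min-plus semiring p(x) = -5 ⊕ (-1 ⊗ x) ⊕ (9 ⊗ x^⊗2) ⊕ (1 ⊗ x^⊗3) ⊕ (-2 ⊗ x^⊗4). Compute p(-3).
p(-3) = -14

A tropical monomial a ⊗ x^⊗i evaluates to a + i · x. Evaluating each term at x = -3:
  Term 0 contributes -5 + 0 · -3 = -5
  Term 1 contributes -1 + 1 · -3 = -4
  Term 2 contributes 9 + 2 · -3 = 3
  Term 3 contributes 1 + 3 · -3 = -8
  Term 4 contributes -2 + 4 · -3 = -14
p(-3) = ⊕ of these = min[-5, -4, 3, -8, -14] = -14.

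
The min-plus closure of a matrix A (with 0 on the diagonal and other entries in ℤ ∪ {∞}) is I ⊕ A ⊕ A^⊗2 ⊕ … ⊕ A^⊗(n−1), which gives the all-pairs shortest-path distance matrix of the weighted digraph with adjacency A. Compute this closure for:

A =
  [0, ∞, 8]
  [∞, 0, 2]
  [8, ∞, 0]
Closure =
  [0, ∞, 8]
  [10, 0, 2]
  [8, ∞, 0]

This is the Floyd-Warshall all-pairs shortest-path computation. For each intermediate vertex k = 0, 1, …, 2, update dist[i][j] ← min(dist[i][j], dist[i][k] + dist[k][j]). The final matrix gives, for each (i, j), the minimum total weight of any directed path from i to j (possibly empty when i = j).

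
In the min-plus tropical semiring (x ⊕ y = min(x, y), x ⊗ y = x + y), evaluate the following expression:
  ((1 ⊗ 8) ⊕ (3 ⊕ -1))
((1 ⊗ 8) ⊕ (3 ⊕ -1)) = -1

Expand innermost to outermost. Recall ⊕ takes the minimum of its arguments and ⊗ takes their sum. Working out the expression ((1 ⊗ 8) ⊕ (3 ⊕ -1)) gives -1.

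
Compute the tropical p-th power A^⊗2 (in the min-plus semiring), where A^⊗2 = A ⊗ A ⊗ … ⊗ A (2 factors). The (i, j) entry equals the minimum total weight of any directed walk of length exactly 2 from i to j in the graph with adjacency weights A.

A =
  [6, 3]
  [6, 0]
A^⊗2 =
  [9, 3]
  [6, 0]

Each entry (A^⊗2)_ij equals the minimum over all length-2 walks i = v_0 → v_1 → … → v_2 = j of Σ_t A[v_t][v_{t+1}]. For example, for (i, j) = (0, 1) we minimise over 2 possible intermediate vertex sequences; the minimum is 3, attained along the walk 0 → 1 → 1.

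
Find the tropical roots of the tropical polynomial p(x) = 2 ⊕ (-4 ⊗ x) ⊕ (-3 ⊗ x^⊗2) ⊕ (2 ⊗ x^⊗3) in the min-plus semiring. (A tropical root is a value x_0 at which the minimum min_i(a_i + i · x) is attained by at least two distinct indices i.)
Roots: {-5, -1, 6}

Each tropical root is a break point of the lower envelope of the lines y = a_i + i · x (there are 4 lines, with slopes 0, 1, ..., 3). Only the lines that attain the minimum somewhere contribute to roots; other lines are dominated. Here the surviving (envelope) indices are i = 3, i = 2, i = 1, i = 0.
Intersections between consecutive envelope lines give the roots: for adjacent envelope indices i < j the intersection is x = (a_i − a_j) / (j − i). Reading off the sorted break points: {-5, -1, 6}.
Verification: at each break x_0, at least two indices attain the minimum of min_i(a_i + i · x_0).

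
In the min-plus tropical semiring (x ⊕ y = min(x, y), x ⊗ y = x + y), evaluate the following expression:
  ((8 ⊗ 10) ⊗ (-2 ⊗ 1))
((8 ⊗ 10) ⊗ (-2 ⊗ 1)) = 17

Expand innermost to outermost. Recall ⊕ takes the minimum of its arguments and ⊗ takes their sum. Working out the expression ((8 ⊗ 10) ⊗ (-2 ⊗ 1)) gives 17.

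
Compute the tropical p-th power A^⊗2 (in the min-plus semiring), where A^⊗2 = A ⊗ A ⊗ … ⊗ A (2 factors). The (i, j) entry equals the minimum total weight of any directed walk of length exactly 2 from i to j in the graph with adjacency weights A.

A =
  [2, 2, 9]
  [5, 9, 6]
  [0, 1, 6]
A^⊗2 =
  [4, 4, 8]
  [6, 7, 12]
  [2, 2, 7]

Each entry (A^⊗2)_ij equals the minimum over all length-2 walks i = v_0 → v_1 → … → v_2 = j of Σ_t A[v_t][v_{t+1}]. For example, for (i, j) = (0, 2) we minimise over 3 possible intermediate vertex sequences; the minimum is 8, attained along the walk 0 → 1 → 2.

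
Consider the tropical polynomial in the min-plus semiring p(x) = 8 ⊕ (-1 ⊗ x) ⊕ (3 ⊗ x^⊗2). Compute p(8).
p(8) = 7

A tropical monomial a ⊗ x^⊗i evaluates to a + i · x. Evaluating each term at x = 8:
  Term 0 contributes 8 + 0 · 8 = 8
  Term 1 contributes -1 + 1 · 8 = 7
  Term 2 contributes 3 + 2 · 8 = 19
p(8) = ⊕ of these = min[8, 7, 19] = 7.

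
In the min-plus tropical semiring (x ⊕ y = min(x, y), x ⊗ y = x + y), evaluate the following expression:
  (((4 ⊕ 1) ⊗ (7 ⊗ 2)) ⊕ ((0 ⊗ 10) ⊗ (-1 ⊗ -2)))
(((4 ⊕ 1) ⊗ (7 ⊗ 2)) ⊕ ((0 ⊗ 10) ⊗ (-1 ⊗ -2))) = 7

Expand innermost to outermost. Recall ⊕ takes the minimum of its arguments and ⊗ takes their sum. Working out the expression (((4 ⊕ 1) ⊗ (7 ⊗ 2)) ⊕ ((0 ⊗ 10) ⊗ (-1 ⊗ -2))) gives 7.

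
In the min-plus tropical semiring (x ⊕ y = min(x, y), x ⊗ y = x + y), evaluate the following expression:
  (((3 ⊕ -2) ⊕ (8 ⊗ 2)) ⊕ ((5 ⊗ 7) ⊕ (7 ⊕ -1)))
(((3 ⊕ -2) ⊕ (8 ⊗ 2)) ⊕ ((5 ⊗ 7) ⊕ (7 ⊕ -1))) = -2

Expand innermost to outermost. Recall ⊕ takes the minimum of its arguments and ⊗ takes their sum. Working out the expression (((3 ⊕ -2) ⊕ (8 ⊗ 2)) ⊕ ((5 ⊗ 7) ⊕ (7 ⊕ -1))) gives -2.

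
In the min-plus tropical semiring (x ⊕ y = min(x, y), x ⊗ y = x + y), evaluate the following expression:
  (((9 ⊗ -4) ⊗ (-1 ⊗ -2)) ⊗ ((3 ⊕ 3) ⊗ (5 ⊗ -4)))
(((9 ⊗ -4) ⊗ (-1 ⊗ -2)) ⊗ ((3 ⊕ 3) ⊗ (5 ⊗ -4))) = 6

Expand innermost to outermost. Recall ⊕ takes the minimum of its arguments and ⊗ takes their sum. Working out the expression (((9 ⊗ -4) ⊗ (-1 ⊗ -2)) ⊗ ((3 ⊕ 3) ⊗ (5 ⊗ -4))) gives 6.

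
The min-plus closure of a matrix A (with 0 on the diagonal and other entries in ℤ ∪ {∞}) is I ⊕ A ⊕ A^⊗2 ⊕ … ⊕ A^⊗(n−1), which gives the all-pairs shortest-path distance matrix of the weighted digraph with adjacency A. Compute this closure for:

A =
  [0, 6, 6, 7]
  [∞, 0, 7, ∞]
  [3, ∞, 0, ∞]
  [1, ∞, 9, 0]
Closure =
  [0, 6, 6, 7]
  [10, 0, 7, 17]
  [3, 9, 0, 10]
  [1, 7, 7, 0]

This is the Floyd-Warshall all-pairs shortest-path computation. For each intermediate vertex k = 0, 1, …, 3, update dist[i][j] ← min(dist[i][j], dist[i][k] + dist[k][j]). The final matrix gives, for each (i, j), the minimum total weight of any directed path from i to j (possibly empty when i = j).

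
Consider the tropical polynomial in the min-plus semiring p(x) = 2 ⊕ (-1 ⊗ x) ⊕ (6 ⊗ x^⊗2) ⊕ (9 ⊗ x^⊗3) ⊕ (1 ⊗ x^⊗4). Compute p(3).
p(3) = 2

A tropical monomial a ⊗ x^⊗i evaluates to a + i · x. Evaluating each term at x = 3:
  Term 0 contributes 2 + 0 · 3 = 2
  Term 1 contributes -1 + 1 · 3 = 2
  Term 2 contributes 6 + 2 · 3 = 12
  Term 3 contributes 9 + 3 · 3 = 18
  Term 4 contributes 1 + 4 · 3 = 13
p(3) = ⊕ of these = min[2, 2, 12, 18, 13] = 2.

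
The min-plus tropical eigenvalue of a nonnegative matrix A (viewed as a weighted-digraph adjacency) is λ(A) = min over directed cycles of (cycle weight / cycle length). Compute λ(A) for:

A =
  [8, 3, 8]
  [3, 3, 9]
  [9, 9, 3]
λ(A) = 3

Enumerate directed cycles and compute their means (weight / length). Sample:
  cycle 0 → 0: weight = 8, length = 1, mean = 8/1 ≈ 8.000
  cycle 1 → 1: weight = 3, length = 1, mean = 3/1 ≈ 3.000
  cycle 2 → 2: weight = 3, length = 1, mean = 3/1 ≈ 3.000
  cycle 0 → 1 → 0: weight = 6, length = 2, mean = 6/2 ≈ 3.000
  cycle 0 → 2 → 0: weight = 17, length = 2, mean = 17/2 ≈ 8.500
  cycle 1 → 0 → 1: weight = 6, length = 2, mean = 6/2 ≈ 3.000
Minimum mean = 3.000, attained e.g. along the cycle 1 → 1 with weight 3 and length 1. So λ(A) = 3/1 = 3.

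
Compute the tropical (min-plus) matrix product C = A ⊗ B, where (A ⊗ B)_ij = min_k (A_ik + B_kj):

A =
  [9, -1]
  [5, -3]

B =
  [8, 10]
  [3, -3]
A ⊗ B =
  [2, -4]
  [0, -6]

Apply the min-plus product entry-by-entry:
  C[0][0] = min over k of (A[0][0] + B[0][0] = 9 + 8 = 17, A[0][1] + B[1][0] = -1 + 3 = 2) = 2 (attained at k = 1)
  C[0][1] = min over k of (A[0][0] + B[0][1] = 9 + 10 = 19, A[0][1] + B[1][1] = -1 + -3 = -4) = -4 (attained at k = 1)
  C[1][0] = min over k of (A[1][0] + B[0][0] = 5 + 8 = 13, A[1][1] + B[1][0] = -3 + 3 = 0) = 0 (attained at k = 1)
  C[1][1] = min over k of (A[1][0] + B[0][1] = 5 + 10 = 15, A[1][1] + B[1][1] = -3 + -3 = -6) = -6 (attained at k = 1)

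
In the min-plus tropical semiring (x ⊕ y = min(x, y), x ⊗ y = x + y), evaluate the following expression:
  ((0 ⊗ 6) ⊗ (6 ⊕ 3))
((0 ⊗ 6) ⊗ (6 ⊕ 3)) = 9

Expand innermost to outermost. Recall ⊕ takes the minimum of its arguments and ⊗ takes their sum. Working out the expression ((0 ⊗ 6) ⊗ (6 ⊕ 3)) gives 9.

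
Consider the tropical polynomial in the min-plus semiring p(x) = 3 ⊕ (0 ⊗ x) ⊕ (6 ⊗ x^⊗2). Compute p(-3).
p(-3) = -3

A tropical monomial a ⊗ x^⊗i evaluates to a + i · x. Evaluating each term at x = -3:
  Term 0 contributes 3 + 0 · -3 = 3
  Term 1 contributes 0 + 1 · -3 = -3
  Term 2 contributes 6 + 2 · -3 = 0
p(-3) = ⊕ of these = min[3, -3, 0] = -3.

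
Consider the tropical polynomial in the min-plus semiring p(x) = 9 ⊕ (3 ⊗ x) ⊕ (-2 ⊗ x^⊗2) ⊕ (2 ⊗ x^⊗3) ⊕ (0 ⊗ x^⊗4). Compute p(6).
p(6) = 9

A tropical monomial a ⊗ x^⊗i evaluates to a + i · x. Evaluating each term at x = 6:
  Term 0 contributes 9 + 0 · 6 = 9
  Term 1 contributes 3 + 1 · 6 = 9
  Term 2 contributes -2 + 2 · 6 = 10
  Term 3 contributes 2 + 3 · 6 = 20
  Term 4 contributes 0 + 4 · 6 = 24
p(6) = ⊕ of these = min[9, 9, 10, 20, 24] = 9.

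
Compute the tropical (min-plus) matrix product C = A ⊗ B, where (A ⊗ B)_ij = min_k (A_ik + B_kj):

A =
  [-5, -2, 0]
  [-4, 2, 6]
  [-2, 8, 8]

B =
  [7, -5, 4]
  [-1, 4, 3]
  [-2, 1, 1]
A ⊗ B =
  [-3, -10, -1]
  [1, -9, 0]
  [5, -7, 2]

Apply the min-plus product entry-by-entry:
  C[0][0] = min over k of (A[0][0] + B[0][0] = -5 + 7 = 2, A[0][1] + B[1][0] = -2 + -1 = -3, A[0][2] + B[2][0] = 0 + -2 = -2) = -3 (attained at k = 1)
  C[0][1] = min over k of (A[0][0] + B[0][1] = -5 + -5 = -10, A[0][1] + B[1][1] = -2 + 4 = 2, A[0][2] + B[2][1] = 0 + 1 = 1) = -10 (attained at k = 0)
  C[0][2] = min over k of (A[0][0] + B[0][2] = -5 + 4 = -1, A[0][1] + B[1][2] = -2 + 3 = 1, A[0][2] + B[2][2] = 0 + 1 = 1) = -1 (attained at k = 0)
  C[1][0] = min over k of (A[1][0] + B[0][0] = -4 + 7 = 3, A[1][1] + B[1][0] = 2 + -1 = 1, A[1][2] + B[2][0] = 6 + -2 = 4) = 1 (attained at k = 1)
  C[1][1] = min over k of (A[1][0] + B[0][1] = -4 + -5 = -9, A[1][1] + B[1][1] = 2 + 4 = 6, A[1][2] + B[2][1] = 6 + 1 = 7) = -9 (attained at k = 0)
  C[1][2] = min over k of (A[1][0] + B[0][2] = -4 + 4 = 0, A[1][1] + B[1][2] = 2 + 3 = 5, A[1][2] + B[2][2] = 6 + 1 = 7) = 0 (attained at k = 0)
  C[2][0] = min over k of (A[2][0] + B[0][0] = -2 + 7 = 5, A[2][1] + B[1][0] = 8 + -1 = 7, A[2][2] + B[2][0] = 8 + -2 = 6) = 5 (attained at k = 0)
  C[2][1] = min over k of (A[2][0] + B[0][1] = -2 + -5 = -7, A[2][1] + B[1][1] = 8 + 4 = 12, A[2][2] + B[2][1] = 8 + 1 = 9) = -7 (attained at k = 0)
  C[2][2] = min over k of (A[2][0] + B[0][2] = -2 + 4 = 2, A[2][1] + B[1][2] = 8 + 3 = 11, A[2][2] + B[2][2] = 8 + 1 = 9) = 2 (attained at k = 0)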